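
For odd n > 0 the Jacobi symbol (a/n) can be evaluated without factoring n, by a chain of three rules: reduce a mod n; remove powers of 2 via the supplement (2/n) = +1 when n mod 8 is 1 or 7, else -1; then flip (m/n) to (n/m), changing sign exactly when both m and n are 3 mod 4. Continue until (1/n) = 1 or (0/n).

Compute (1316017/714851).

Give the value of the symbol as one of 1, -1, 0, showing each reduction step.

(1316017/714851): 1316017 mod 714851 = 601166, so (1316017/714851) = (601166/714851)
factor out 2^1: 601166 = 2^1·300583; with 714851 mod 8 = 3, (2/714851) = -1; sign now -1; continue with (300583/714851)
flip (300583/714851) -> (714851/300583): both odd, 300583 mod 4 = 3, 714851 mod 4 = 3, so the flip contributes -1; sign now +1
(714851/300583): 714851 mod 300583 = 113685, so (714851/300583) = (113685/300583)
flip (113685/300583) -> (300583/113685): both odd, 113685 mod 4 = 1, 300583 mod 4 = 3, so the flip contributes +1; sign now +1
(300583/113685): 300583 mod 113685 = 73213, so (300583/113685) = (73213/113685)
flip (73213/113685) -> (113685/73213): both odd, 73213 mod 4 = 1, 113685 mod 4 = 1, so the flip contributes +1; sign now +1
(113685/73213): 113685 mod 73213 = 40472, so (113685/73213) = (40472/73213)
factor out 2^3: 40472 = 2^3·5059; with 73213 mod 8 = 5, (2/73213) = -1; sign now -1; continue with (5059/73213)
flip (5059/73213) -> (73213/5059): both odd, 5059 mod 4 = 3, 73213 mod 4 = 1, so the flip contributes +1; sign now -1
(73213/5059): 73213 mod 5059 = 2387, so (73213/5059) = (2387/5059)
flip (2387/5059) -> (5059/2387): both odd, 2387 mod 4 = 3, 5059 mod 4 = 3, so the flip contributes -1; sign now +1
(5059/2387): 5059 mod 2387 = 285, so (5059/2387) = (285/2387)
flip (285/2387) -> (2387/285): both odd, 285 mod 4 = 1, 2387 mod 4 = 3, so the flip contributes +1; sign now +1
(2387/285): 2387 mod 285 = 107, so (2387/285) = (107/285)
flip (107/285) -> (285/107): both odd, 107 mod 4 = 3, 285 mod 4 = 1, so the flip contributes +1; sign now +1
(285/107): 285 mod 107 = 71, so (285/107) = (71/107)
flip (71/107) -> (107/71): both odd, 71 mod 4 = 3, 107 mod 4 = 3, so the flip contributes -1; sign now -1
(107/71): 107 mod 71 = 36, so (107/71) = (36/71)
factor out 2^2: 36 = 2^2·9; with 71 mod 8 = 7, (2/71) = +1; sign now -1; continue with (9/71)
flip (9/71) -> (71/9): both odd, 9 mod 4 = 1, 71 mod 4 = 3, so the flip contributes +1; sign now -1
(71/9): 71 mod 9 = 8, so (71/9) = (8/9)
factor out 2^3: 8 = 2^3·1; with 9 mod 8 = 1, (2/9) = +1; sign now -1; continue with (1/9)
reached (1/9) = 1, so the symbol is -1

-1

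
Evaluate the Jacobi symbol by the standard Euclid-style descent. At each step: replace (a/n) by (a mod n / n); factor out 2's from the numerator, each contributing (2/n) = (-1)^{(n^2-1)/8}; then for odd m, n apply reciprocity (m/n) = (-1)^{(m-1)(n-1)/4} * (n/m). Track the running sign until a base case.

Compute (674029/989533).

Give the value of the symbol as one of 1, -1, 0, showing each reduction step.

flip (674029/989533) -> (989533/674029): both odd, 674029 mod 4 = 1, 989533 mod 4 = 1, so the flip contributes +1; sign now +1
(989533/674029): 989533 mod 674029 = 315504, so (989533/674029) = (315504/674029)
factor out 2^4: 315504 = 2^4·19719; with 674029 mod 8 = 5, (2/674029) = -1; sign now +1; continue with (19719/674029)
flip (19719/674029) -> (674029/19719): both odd, 19719 mod 4 = 3, 674029 mod 4 = 1, so the flip contributes +1; sign now +1
(674029/19719): 674029 mod 19719 = 3583, so (674029/19719) = (3583/19719)
flip (3583/19719) -> (19719/3583): both odd, 3583 mod 4 = 3, 19719 mod 4 = 3, so the flip contributes -1; sign now -1
(19719/3583): 19719 mod 3583 = 1804, so (19719/3583) = (1804/3583)
factor out 2^2: 1804 = 2^2·451; with 3583 mod 8 = 7, (2/3583) = +1; sign now -1; continue with (451/3583)
flip (451/3583) -> (3583/451): both odd, 451 mod 4 = 3, 3583 mod 4 = 3, so the flip contributes -1; sign now +1
(3583/451): 3583 mod 451 = 426, so (3583/451) = (426/451)
factor out 2^1: 426 = 2^1·213; with 451 mod 8 = 3, (2/451) = -1; sign now -1; continue with (213/451)
flip (213/451) -> (451/213): both odd, 213 mod 4 = 1, 451 mod 4 = 3, so the flip contributes +1; sign now -1
(451/213): 451 mod 213 = 25, so (451/213) = (25/213)
flip (25/213) -> (213/25): both odd, 25 mod 4 = 1, 213 mod 4 = 1, so the flip contributes +1; sign now -1
(213/25): 213 mod 25 = 13, so (213/25) = (13/25)
flip (13/25) -> (25/13): both odd, 13 mod 4 = 1, 25 mod 4 = 1, so the flip contributes +1; sign now -1
(25/13): 25 mod 13 = 12, so (25/13) = (12/13)
factor out 2^2: 12 = 2^2·3; with 13 mod 8 = 5, (2/13) = -1; sign now -1; continue with (3/13)
flip (3/13) -> (13/3): both odd, 3 mod 4 = 3, 13 mod 4 = 1, so the flip contributes +1; sign now -1
(13/3): 13 mod 3 = 1, so (13/3) = (1/3)
reached (1/3) = 1, so the symbol is -1

-1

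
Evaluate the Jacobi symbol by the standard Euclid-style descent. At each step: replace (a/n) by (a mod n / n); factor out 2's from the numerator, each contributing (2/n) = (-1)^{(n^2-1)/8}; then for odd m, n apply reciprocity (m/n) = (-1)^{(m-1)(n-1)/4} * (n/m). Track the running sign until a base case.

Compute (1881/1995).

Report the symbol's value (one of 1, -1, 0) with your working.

0

reciprocity: (1881/1995) = +1·(1995/1881) since 1881 mod 4 = 1, 1995 mod 4 = 3; sign now +1
(1995/1881) = (114/1881)   [reduce mod 1881]
114 = 2^1·57; (2/1881) = +1 since 1881 mod 8 = 1, so (114/1881) = (+1)^1·(57/1881); sign now +1
reciprocity: (57/1881) = +1·(1881/57) since 57 mod 4 = 1, 1881 mod 4 = 1; sign now +1
(1881/57) = (0/57)   [reduce mod 57]
(0/57) = 0   [gcd(a, n) > 1]; final value = 0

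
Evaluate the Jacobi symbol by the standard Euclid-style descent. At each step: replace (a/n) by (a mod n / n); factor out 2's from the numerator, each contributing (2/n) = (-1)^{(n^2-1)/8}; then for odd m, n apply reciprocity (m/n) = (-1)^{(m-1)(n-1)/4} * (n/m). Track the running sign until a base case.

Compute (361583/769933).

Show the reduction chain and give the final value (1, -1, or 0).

-1

flip (361583/769933) -> (769933/361583): both odd, 361583 mod 4 = 3, 769933 mod 4 = 1, so the flip contributes +1; sign now +1
(769933/361583): 769933 mod 361583 = 46767, so (769933/361583) = (46767/361583)
flip (46767/361583) -> (361583/46767): both odd, 46767 mod 4 = 3, 361583 mod 4 = 3, so the flip contributes -1; sign now -1
(361583/46767): 361583 mod 46767 = 34214, so (361583/46767) = (34214/46767)
factor out 2^1: 34214 = 2^1·17107; with 46767 mod 8 = 7, (2/46767) = +1; sign now -1; continue with (17107/46767)
flip (17107/46767) -> (46767/17107): both odd, 17107 mod 4 = 3, 46767 mod 4 = 3, so the flip contributes -1; sign now +1
(46767/17107): 46767 mod 17107 = 12553, so (46767/17107) = (12553/17107)
flip (12553/17107) -> (17107/12553): both odd, 12553 mod 4 = 1, 17107 mod 4 = 3, so the flip contributes +1; sign now +1
(17107/12553): 17107 mod 12553 = 4554, so (17107/12553) = (4554/12553)
factor out 2^1: 4554 = 2^1·2277; with 12553 mod 8 = 1, (2/12553) = +1; sign now +1; continue with (2277/12553)
flip (2277/12553) -> (12553/2277): both odd, 2277 mod 4 = 1, 12553 mod 4 = 1, so the flip contributes +1; sign now +1
(12553/2277): 12553 mod 2277 = 1168, so (12553/2277) = (1168/2277)
factor out 2^4: 1168 = 2^4·73; with 2277 mod 8 = 5, (2/2277) = -1; sign now +1; continue with (73/2277)
flip (73/2277) -> (2277/73): both odd, 73 mod 4 = 1, 2277 mod 4 = 1, so the flip contributes +1; sign now +1
(2277/73): 2277 mod 73 = 14, so (2277/73) = (14/73)
factor out 2^1: 14 = 2^1·7; with 73 mod 8 = 1, (2/73) = +1; sign now +1; continue with (7/73)
flip (7/73) -> (73/7): both odd, 7 mod 4 = 3, 73 mod 4 = 1, so the flip contributes +1; sign now +1
(73/7): 73 mod 7 = 3, so (73/7) = (3/7)
flip (3/7) -> (7/3): both odd, 3 mod 4 = 3, 7 mod 4 = 3, so the flip contributes -1; sign now -1
(7/3): 7 mod 3 = 1, so (7/3) = (1/3)
reached (1/3) = 1, so the symbol is -1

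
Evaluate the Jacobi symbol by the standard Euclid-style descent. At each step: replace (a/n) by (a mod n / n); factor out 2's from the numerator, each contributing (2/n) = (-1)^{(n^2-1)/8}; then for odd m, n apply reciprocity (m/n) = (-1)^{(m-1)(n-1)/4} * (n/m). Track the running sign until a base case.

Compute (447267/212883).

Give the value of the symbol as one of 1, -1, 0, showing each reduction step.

(447267/212883): 447267 mod 212883 = 21501, so (447267/212883) = (21501/212883)
flip (21501/212883) -> (212883/21501): both odd, 21501 mod 4 = 1, 212883 mod 4 = 3, so the flip contributes +1; sign now +1
(212883/21501): 212883 mod 21501 = 19374, so (212883/21501) = (19374/21501)
factor out 2^1: 19374 = 2^1·9687; with 21501 mod 8 = 5, (2/21501) = -1; sign now -1; continue with (9687/21501)
flip (9687/21501) -> (21501/9687): both odd, 9687 mod 4 = 3, 21501 mod 4 = 1, so the flip contributes +1; sign now -1
(21501/9687): 21501 mod 9687 = 2127, so (21501/9687) = (2127/9687)
flip (2127/9687) -> (9687/2127): both odd, 2127 mod 4 = 3, 9687 mod 4 = 3, so the flip contributes -1; sign now +1
(9687/2127): 9687 mod 2127 = 1179, so (9687/2127) = (1179/2127)
flip (1179/2127) -> (2127/1179): both odd, 1179 mod 4 = 3, 2127 mod 4 = 3, so the flip contributes -1; sign now -1
(2127/1179): 2127 mod 1179 = 948, so (2127/1179) = (948/1179)
factor out 2^2: 948 = 2^2·237; with 1179 mod 8 = 3, (2/1179) = -1; sign now -1; continue with (237/1179)
flip (237/1179) -> (1179/237): both odd, 237 mod 4 = 1, 1179 mod 4 = 3, so the flip contributes +1; sign now -1
(1179/237): 1179 mod 237 = 231, so (1179/237) = (231/237)
flip (231/237) -> (237/231): both odd, 231 mod 4 = 3, 237 mod 4 = 1, so the flip contributes +1; sign now -1
(237/231): 237 mod 231 = 6, so (237/231) = (6/231)
factor out 2^1: 6 = 2^1·3; with 231 mod 8 = 7, (2/231) = +1; sign now -1; continue with (3/231)
flip (3/231) -> (231/3): both odd, 3 mod 4 = 3, 231 mod 4 = 3, so the flip contributes -1; sign now +1
(231/3): 231 mod 3 = 0, so (231/3) = (0/3)
reached (0/3); gcd(a, n) > 1, so (0/3) = 0 and the symbol is 0

0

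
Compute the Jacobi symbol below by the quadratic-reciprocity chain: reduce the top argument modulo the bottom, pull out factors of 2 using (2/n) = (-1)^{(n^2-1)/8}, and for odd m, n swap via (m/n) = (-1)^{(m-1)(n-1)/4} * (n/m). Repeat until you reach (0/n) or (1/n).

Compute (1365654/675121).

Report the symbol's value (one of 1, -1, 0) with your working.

1

(1365654/675121) = (15412/675121)   [reduce mod 675121]
15412 = 2^2·3853; (2/675121) = +1 since 675121 mod 8 = 1, so (15412/675121) = (+1)^2·(3853/675121); sign now +1
reciprocity: (3853/675121) = +1·(675121/3853) since 3853 mod 4 = 1, 675121 mod 4 = 1; sign now +1
(675121/3853) = (846/3853)   [reduce mod 3853]
846 = 2^1·423; (2/3853) = -1 since 3853 mod 8 = 5, so (846/3853) = (-1)^1·(423/3853); sign now -1
reciprocity: (423/3853) = +1·(3853/423) since 423 mod 4 = 3, 3853 mod 4 = 1; sign now -1
(3853/423) = (46/423)   [reduce mod 423]
46 = 2^1·23; (2/423) = +1 since 423 mod 8 = 7, so (46/423) = (+1)^1·(23/423); sign now -1
reciprocity: (23/423) = -1·(423/23) since 23 mod 4 = 3, 423 mod 4 = 3; sign now +1
(423/23) = (9/23)   [reduce mod 23]
reciprocity: (9/23) = +1·(23/9) since 9 mod 4 = 1, 23 mod 4 = 3; sign now +1
(23/9) = (5/9)   [reduce mod 9]
reciprocity: (5/9) = +1·(9/5) since 5 mod 4 = 1, 9 mod 4 = 1; sign now +1
(9/5) = (4/5)   [reduce mod 5]
4 = 2^2·1; (2/5) = -1 since 5 mod 8 = 5, so (4/5) = (-1)^2·(1/5); sign now +1
(1/5) = 1; final value = sign = +1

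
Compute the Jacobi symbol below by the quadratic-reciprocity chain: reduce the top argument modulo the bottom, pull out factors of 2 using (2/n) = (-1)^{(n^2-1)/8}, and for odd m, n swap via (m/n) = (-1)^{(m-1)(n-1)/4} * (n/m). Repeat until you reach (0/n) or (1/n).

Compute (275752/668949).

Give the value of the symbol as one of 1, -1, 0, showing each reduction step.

-1

275752 = 2^3·34469; (2/668949) = -1 since 668949 mod 8 = 5, so (275752/668949) = (-1)^3·(34469/668949); sign now -1
reciprocity: (34469/668949) = +1·(668949/34469) since 34469 mod 4 = 1, 668949 mod 4 = 1; sign now -1
(668949/34469) = (14038/34469)   [reduce mod 34469]
14038 = 2^1·7019; (2/34469) = -1 since 34469 mod 8 = 5, so (14038/34469) = (-1)^1·(7019/34469); sign now +1
reciprocity: (7019/34469) = +1·(34469/7019) since 7019 mod 4 = 3, 34469 mod 4 = 1; sign now +1
(34469/7019) = (6393/7019)   [reduce mod 7019]
reciprocity: (6393/7019) = +1·(7019/6393) since 6393 mod 4 = 1, 7019 mod 4 = 3; sign now +1
(7019/6393) = (626/6393)   [reduce mod 6393]
626 = 2^1·313; (2/6393) = +1 since 6393 mod 8 = 1, so (626/6393) = (+1)^1·(313/6393); sign now +1
reciprocity: (313/6393) = +1·(6393/313) since 313 mod 4 = 1, 6393 mod 4 = 1; sign now +1
(6393/313) = (133/313)   [reduce mod 313]
reciprocity: (133/313) = +1·(313/133) since 133 mod 4 = 1, 313 mod 4 = 1; sign now +1
(313/133) = (47/133)   [reduce mod 133]
reciprocity: (47/133) = +1·(133/47) since 47 mod 4 = 3, 133 mod 4 = 1; sign now +1
(133/47) = (39/47)   [reduce mod 47]
reciprocity: (39/47) = -1·(47/39) since 39 mod 4 = 3, 47 mod 4 = 3; sign now -1
(47/39) = (8/39)   [reduce mod 39]
8 = 2^3·1; (2/39) = +1 since 39 mod 8 = 7, so (8/39) = (+1)^3·(1/39); sign now -1
(1/39) = 1; final value = sign = -1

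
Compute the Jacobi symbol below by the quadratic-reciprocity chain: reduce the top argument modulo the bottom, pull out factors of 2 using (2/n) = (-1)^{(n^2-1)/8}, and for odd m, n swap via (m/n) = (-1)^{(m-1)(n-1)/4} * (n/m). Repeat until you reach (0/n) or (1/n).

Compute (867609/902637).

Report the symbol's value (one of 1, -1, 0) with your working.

reciprocity: (867609/902637) = +1·(902637/867609) since 867609 mod 4 = 1, 902637 mod 4 = 1; sign now +1
(902637/867609) = (35028/867609)   [reduce mod 867609]
35028 = 2^2·8757; (2/867609) = +1 since 867609 mod 8 = 1, so (35028/867609) = (+1)^2·(8757/867609); sign now +1
reciprocity: (8757/867609) = +1·(867609/8757) since 8757 mod 4 = 1, 867609 mod 4 = 1; sign now +1
(867609/8757) = (666/8757)   [reduce mod 8757]
666 = 2^1·333; (2/8757) = -1 since 8757 mod 8 = 5, so (666/8757) = (-1)^1·(333/8757); sign now -1
reciprocity: (333/8757) = +1·(8757/333) since 333 mod 4 = 1, 8757 mod 4 = 1; sign now -1
(8757/333) = (99/333)   [reduce mod 333]
reciprocity: (99/333) = +1·(333/99) since 99 mod 4 = 3, 333 mod 4 = 1; sign now -1
(333/99) = (36/99)   [reduce mod 99]
36 = 2^2·9; (2/99) = -1 since 99 mod 8 = 3, so (36/99) = (-1)^2·(9/99); sign now -1
reciprocity: (9/99) = +1·(99/9) since 9 mod 4 = 1, 99 mod 4 = 3; sign now -1
(99/9) = (0/9)   [reduce mod 9]
(0/9) = 0   [gcd(a, n) > 1]; final value = 0

0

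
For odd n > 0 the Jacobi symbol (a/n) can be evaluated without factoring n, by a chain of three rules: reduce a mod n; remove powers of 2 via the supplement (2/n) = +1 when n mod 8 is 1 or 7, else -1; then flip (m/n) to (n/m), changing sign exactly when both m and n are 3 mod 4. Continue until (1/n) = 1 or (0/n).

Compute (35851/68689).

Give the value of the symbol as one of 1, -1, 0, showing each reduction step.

flip (35851/68689) -> (68689/35851): both odd, 35851 mod 4 = 3, 68689 mod 4 = 1, so the flip contributes +1; sign now +1
(68689/35851): 68689 mod 35851 = 32838, so (68689/35851) = (32838/35851)
factor out 2^1: 32838 = 2^1·16419; with 35851 mod 8 = 3, (2/35851) = -1; sign now -1; continue with (16419/35851)
flip (16419/35851) -> (35851/16419): both odd, 16419 mod 4 = 3, 35851 mod 4 = 3, so the flip contributes -1; sign now +1
(35851/16419): 35851 mod 16419 = 3013, so (35851/16419) = (3013/16419)
flip (3013/16419) -> (16419/3013): both odd, 3013 mod 4 = 1, 16419 mod 4 = 3, so the flip contributes +1; sign now +1
(16419/3013): 16419 mod 3013 = 1354, so (16419/3013) = (1354/3013)
factor out 2^1: 1354 = 2^1·677; with 3013 mod 8 = 5, (2/3013) = -1; sign now -1; continue with (677/3013)
flip (677/3013) -> (3013/677): both odd, 677 mod 4 = 1, 3013 mod 4 = 1, so the flip contributes +1; sign now -1
(3013/677): 3013 mod 677 = 305, so (3013/677) = (305/677)
flip (305/677) -> (677/305): both odd, 305 mod 4 = 1, 677 mod 4 = 1, so the flip contributes +1; sign now -1
(677/305): 677 mod 305 = 67, so (677/305) = (67/305)
flip (67/305) -> (305/67): both odd, 67 mod 4 = 3, 305 mod 4 = 1, so the flip contributes +1; sign now -1
(305/67): 305 mod 67 = 37, so (305/67) = (37/67)
flip (37/67) -> (67/37): both odd, 37 mod 4 = 1, 67 mod 4 = 3, so the flip contributes +1; sign now -1
(67/37): 67 mod 37 = 30, so (67/37) = (30/37)
factor out 2^1: 30 = 2^1·15; with 37 mod 8 = 5, (2/37) = -1; sign now +1; continue with (15/37)
flip (15/37) -> (37/15): both odd, 15 mod 4 = 3, 37 mod 4 = 1, so the flip contributes +1; sign now +1
(37/15): 37 mod 15 = 7, so (37/15) = (7/15)
flip (7/15) -> (15/7): both odd, 7 mod 4 = 3, 15 mod 4 = 3, so the flip contributes -1; sign now -1
(15/7): 15 mod 7 = 1, so (15/7) = (1/7)
reached (1/7) = 1, so the symbol is -1

-1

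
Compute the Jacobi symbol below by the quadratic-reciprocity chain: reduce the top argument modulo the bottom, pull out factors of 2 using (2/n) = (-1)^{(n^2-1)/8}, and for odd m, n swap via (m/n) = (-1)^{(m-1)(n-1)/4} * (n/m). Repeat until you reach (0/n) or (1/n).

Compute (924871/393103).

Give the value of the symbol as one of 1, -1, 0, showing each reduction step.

-1

(924871/393103) = (138665/393103)   [reduce mod 393103]
reciprocity: (138665/393103) = +1·(393103/138665) since 138665 mod 4 = 1, 393103 mod 4 = 3; sign now +1
(393103/138665) = (115773/138665)   [reduce mod 138665]
reciprocity: (115773/138665) = +1·(138665/115773) since 115773 mod 4 = 1, 138665 mod 4 = 1; sign now +1
(138665/115773) = (22892/115773)   [reduce mod 115773]
22892 = 2^2·5723; (2/115773) = -1 since 115773 mod 8 = 5, so (22892/115773) = (-1)^2·(5723/115773); sign now +1
reciprocity: (5723/115773) = +1·(115773/5723) since 5723 mod 4 = 3, 115773 mod 4 = 1; sign now +1
(115773/5723) = (1313/5723)   [reduce mod 5723]
reciprocity: (1313/5723) = +1·(5723/1313) since 1313 mod 4 = 1, 5723 mod 4 = 3; sign now +1
(5723/1313) = (471/1313)   [reduce mod 1313]
reciprocity: (471/1313) = +1·(1313/471) since 471 mod 4 = 3, 1313 mod 4 = 1; sign now +1
(1313/471) = (371/471)   [reduce mod 471]
reciprocity: (371/471) = -1·(471/371) since 371 mod 4 = 3, 471 mod 4 = 3; sign now -1
(471/371) = (100/371)   [reduce mod 371]
100 = 2^2·25; (2/371) = -1 since 371 mod 8 = 3, so (100/371) = (-1)^2·(25/371); sign now -1
reciprocity: (25/371) = +1·(371/25) since 25 mod 4 = 1, 371 mod 4 = 3; sign now -1
(371/25) = (21/25)   [reduce mod 25]
reciprocity: (21/25) = +1·(25/21) since 21 mod 4 = 1, 25 mod 4 = 1; sign now -1
(25/21) = (4/21)   [reduce mod 21]
4 = 2^2·1; (2/21) = -1 since 21 mod 8 = 5, so (4/21) = (-1)^2·(1/21); sign now -1
(1/21) = 1; final value = sign = -1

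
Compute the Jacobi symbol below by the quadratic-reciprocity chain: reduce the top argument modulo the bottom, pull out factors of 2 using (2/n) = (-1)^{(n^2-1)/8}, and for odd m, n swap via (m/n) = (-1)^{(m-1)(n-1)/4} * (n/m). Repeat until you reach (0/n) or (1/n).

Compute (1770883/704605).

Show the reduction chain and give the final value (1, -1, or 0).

-1

(1770883/704605) = (361673/704605)   [reduce mod 704605]
reciprocity: (361673/704605) = +1·(704605/361673) since 361673 mod 4 = 1, 704605 mod 4 = 1; sign now +1
(704605/361673) = (342932/361673)   [reduce mod 361673]
342932 = 2^2·85733; (2/361673) = +1 since 361673 mod 8 = 1, so (342932/361673) = (+1)^2·(85733/361673); sign now +1
reciprocity: (85733/361673) = +1·(361673/85733) since 85733 mod 4 = 1, 361673 mod 4 = 1; sign now +1
(361673/85733) = (18741/85733)   [reduce mod 85733]
reciprocity: (18741/85733) = +1·(85733/18741) since 18741 mod 4 = 1, 85733 mod 4 = 1; sign now +1
(85733/18741) = (10769/18741)   [reduce mod 18741]
reciprocity: (10769/18741) = +1·(18741/10769) since 10769 mod 4 = 1, 18741 mod 4 = 1; sign now +1
(18741/10769) = (7972/10769)   [reduce mod 10769]
7972 = 2^2·1993; (2/10769) = +1 since 10769 mod 8 = 1, so (7972/10769) = (+1)^2·(1993/10769); sign now +1
reciprocity: (1993/10769) = +1·(10769/1993) since 1993 mod 4 = 1, 10769 mod 4 = 1; sign now +1
(10769/1993) = (804/1993)   [reduce mod 1993]
804 = 2^2·201; (2/1993) = +1 since 1993 mod 8 = 1, so (804/1993) = (+1)^2·(201/1993); sign now +1
reciprocity: (201/1993) = +1·(1993/201) since 201 mod 4 = 1, 1993 mod 4 = 1; sign now +1
(1993/201) = (184/201)   [reduce mod 201]
184 = 2^3·23; (2/201) = +1 since 201 mod 8 = 1, so (184/201) = (+1)^3·(23/201); sign now +1
reciprocity: (23/201) = +1·(201/23) since 23 mod 4 = 3, 201 mod 4 = 1; sign now +1
(201/23) = (17/23)   [reduce mod 23]
reciprocity: (17/23) = +1·(23/17) since 17 mod 4 = 1, 23 mod 4 = 3; sign now +1
(23/17) = (6/17)   [reduce mod 17]
6 = 2^1·3; (2/17) = +1 since 17 mod 8 = 1, so (6/17) = (+1)^1·(3/17); sign now +1
reciprocity: (3/17) = +1·(17/3) since 3 mod 4 = 3, 17 mod 4 = 1; sign now +1
(17/3) = (2/3)   [reduce mod 3]
2 = 2^1·1; (2/3) = -1 since 3 mod 8 = 3, so (2/3) = (-1)^1·(1/3); sign now -1
(1/3) = 1; final value = sign = -1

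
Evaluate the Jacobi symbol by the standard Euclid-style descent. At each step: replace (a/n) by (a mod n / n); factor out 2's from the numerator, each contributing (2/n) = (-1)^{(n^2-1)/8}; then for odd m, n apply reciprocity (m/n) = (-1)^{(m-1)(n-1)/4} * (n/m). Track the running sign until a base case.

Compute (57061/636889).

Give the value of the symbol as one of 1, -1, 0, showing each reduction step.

reciprocity: (57061/636889) = +1·(636889/57061) since 57061 mod 4 = 1, 636889 mod 4 = 1; sign now +1
(636889/57061) = (9218/57061)   [reduce mod 57061]
9218 = 2^1·4609; (2/57061) = -1 since 57061 mod 8 = 5, so (9218/57061) = (-1)^1·(4609/57061); sign now -1
reciprocity: (4609/57061) = +1·(57061/4609) since 4609 mod 4 = 1, 57061 mod 4 = 1; sign now -1
(57061/4609) = (1753/4609)   [reduce mod 4609]
reciprocity: (1753/4609) = +1·(4609/1753) since 1753 mod 4 = 1, 4609 mod 4 = 1; sign now -1
(4609/1753) = (1103/1753)   [reduce mod 1753]
reciprocity: (1103/1753) = +1·(1753/1103) since 1103 mod 4 = 3, 1753 mod 4 = 1; sign now -1
(1753/1103) = (650/1103)   [reduce mod 1103]
650 = 2^1·325; (2/1103) = +1 since 1103 mod 8 = 7, so (650/1103) = (+1)^1·(325/1103); sign now -1
reciprocity: (325/1103) = +1·(1103/325) since 325 mod 4 = 1, 1103 mod 4 = 3; sign now -1
(1103/325) = (128/325)   [reduce mod 325]
128 = 2^7·1; (2/325) = -1 since 325 mod 8 = 5, so (128/325) = (-1)^7·(1/325); sign now +1
(1/325) = 1; final value = sign = +1

1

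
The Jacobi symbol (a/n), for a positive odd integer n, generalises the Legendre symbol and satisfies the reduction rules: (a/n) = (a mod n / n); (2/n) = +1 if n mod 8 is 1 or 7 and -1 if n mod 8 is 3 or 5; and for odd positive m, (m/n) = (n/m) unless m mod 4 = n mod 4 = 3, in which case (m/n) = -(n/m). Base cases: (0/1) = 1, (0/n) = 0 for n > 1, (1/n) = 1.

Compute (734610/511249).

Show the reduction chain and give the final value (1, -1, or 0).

(734610/511249) = (223361/511249)   [reduce mod 511249]
reciprocity: (223361/511249) = +1·(511249/223361) since 223361 mod 4 = 1, 511249 mod 4 = 1; sign now +1
(511249/223361) = (64527/223361)   [reduce mod 223361]
reciprocity: (64527/223361) = +1·(223361/64527) since 64527 mod 4 = 3, 223361 mod 4 = 1; sign now +1
(223361/64527) = (29780/64527)   [reduce mod 64527]
29780 = 2^2·7445; (2/64527) = +1 since 64527 mod 8 = 7, so (29780/64527) = (+1)^2·(7445/64527); sign now +1
reciprocity: (7445/64527) = +1·(64527/7445) since 7445 mod 4 = 1, 64527 mod 4 = 3; sign now +1
(64527/7445) = (4967/7445)   [reduce mod 7445]
reciprocity: (4967/7445) = +1·(7445/4967) since 4967 mod 4 = 3, 7445 mod 4 = 1; sign now +1
(7445/4967) = (2478/4967)   [reduce mod 4967]
2478 = 2^1·1239; (2/4967) = +1 since 4967 mod 8 = 7, so (2478/4967) = (+1)^1·(1239/4967); sign now +1
reciprocity: (1239/4967) = -1·(4967/1239) since 1239 mod 4 = 3, 4967 mod 4 = 3; sign now -1
(4967/1239) = (11/1239)   [reduce mod 1239]
reciprocity: (11/1239) = -1·(1239/11) since 11 mod 4 = 3, 1239 mod 4 = 3; sign now +1
(1239/11) = (7/11)   [reduce mod 11]
reciprocity: (7/11) = -1·(11/7) since 7 mod 4 = 3, 11 mod 4 = 3; sign now -1
(11/7) = (4/7)   [reduce mod 7]
4 = 2^2·1; (2/7) = +1 since 7 mod 8 = 7, so (4/7) = (+1)^2·(1/7); sign now -1
(1/7) = 1; final value = sign = -1

-1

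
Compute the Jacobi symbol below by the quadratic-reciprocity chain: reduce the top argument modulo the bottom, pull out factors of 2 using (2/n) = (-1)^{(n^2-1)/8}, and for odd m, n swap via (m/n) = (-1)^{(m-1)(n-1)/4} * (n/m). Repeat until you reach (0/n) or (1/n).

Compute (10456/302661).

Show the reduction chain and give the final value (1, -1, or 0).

-1

factor out 2^3: 10456 = 2^3·1307; with 302661 mod 8 = 5, (2/302661) = -1; sign now -1; continue with (1307/302661)
flip (1307/302661) -> (302661/1307): both odd, 1307 mod 4 = 3, 302661 mod 4 = 1, so the flip contributes +1; sign now -1
(302661/1307): 302661 mod 1307 = 744, so (302661/1307) = (744/1307)
factor out 2^3: 744 = 2^3·93; with 1307 mod 8 = 3, (2/1307) = -1; sign now +1; continue with (93/1307)
flip (93/1307) -> (1307/93): both odd, 93 mod 4 = 1, 1307 mod 4 = 3, so the flip contributes +1; sign now +1
(1307/93): 1307 mod 93 = 5, so (1307/93) = (5/93)
flip (5/93) -> (93/5): both odd, 5 mod 4 = 1, 93 mod 4 = 1, so the flip contributes +1; sign now +1
(93/5): 93 mod 5 = 3, so (93/5) = (3/5)
flip (3/5) -> (5/3): both odd, 3 mod 4 = 3, 5 mod 4 = 1, so the flip contributes +1; sign now +1
(5/3): 5 mod 3 = 2, so (5/3) = (2/3)
factor out 2^1: 2 = 2^1·1; with 3 mod 8 = 3, (2/3) = -1; sign now -1; continue with (1/3)
reached (1/3) = 1, so the symbol is -1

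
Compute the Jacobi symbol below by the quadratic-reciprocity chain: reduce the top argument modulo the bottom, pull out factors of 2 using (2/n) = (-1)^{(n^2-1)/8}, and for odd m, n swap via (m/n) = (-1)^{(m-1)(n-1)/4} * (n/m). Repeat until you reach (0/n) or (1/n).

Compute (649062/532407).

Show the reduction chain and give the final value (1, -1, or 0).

0

(649062/532407): 649062 mod 532407 = 116655, so (649062/532407) = (116655/532407)
flip (116655/532407) -> (532407/116655): both odd, 116655 mod 4 = 3, 532407 mod 4 = 3, so the flip contributes -1; sign now -1
(532407/116655): 532407 mod 116655 = 65787, so (532407/116655) = (65787/116655)
flip (65787/116655) -> (116655/65787): both odd, 65787 mod 4 = 3, 116655 mod 4 = 3, so the flip contributes -1; sign now +1
(116655/65787): 116655 mod 65787 = 50868, so (116655/65787) = (50868/65787)
factor out 2^2: 50868 = 2^2·12717; with 65787 mod 8 = 3, (2/65787) = -1; sign now +1; continue with (12717/65787)
flip (12717/65787) -> (65787/12717): both odd, 12717 mod 4 = 1, 65787 mod 4 = 3, so the flip contributes +1; sign now +1
(65787/12717): 65787 mod 12717 = 2202, so (65787/12717) = (2202/12717)
factor out 2^1: 2202 = 2^1·1101; with 12717 mod 8 = 5, (2/12717) = -1; sign now -1; continue with (1101/12717)
flip (1101/12717) -> (12717/1101): both odd, 1101 mod 4 = 1, 12717 mod 4 = 1, so the flip contributes +1; sign now -1
(12717/1101): 12717 mod 1101 = 606, so (12717/1101) = (606/1101)
factor out 2^1: 606 = 2^1·303; with 1101 mod 8 = 5, (2/1101) = -1; sign now +1; continue with (303/1101)
flip (303/1101) -> (1101/303): both odd, 303 mod 4 = 3, 1101 mod 4 = 1, so the flip contributes +1; sign now +1
(1101/303): 1101 mod 303 = 192, so (1101/303) = (192/303)
factor out 2^6: 192 = 2^6·3; with 303 mod 8 = 7, (2/303) = +1; sign now +1; continue with (3/303)
flip (3/303) -> (303/3): both odd, 3 mod 4 = 3, 303 mod 4 = 3, so the flip contributes -1; sign now -1
(303/3): 303 mod 3 = 0, so (303/3) = (0/3)
reached (0/3); gcd(a, n) > 1, so (0/3) = 0 and the symbol is 0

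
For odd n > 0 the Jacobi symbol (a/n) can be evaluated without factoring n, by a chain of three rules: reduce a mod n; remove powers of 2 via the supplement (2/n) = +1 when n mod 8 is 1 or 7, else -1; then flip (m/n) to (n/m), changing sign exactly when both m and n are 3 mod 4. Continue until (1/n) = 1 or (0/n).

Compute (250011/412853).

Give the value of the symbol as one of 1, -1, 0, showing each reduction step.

1

reciprocity: (250011/412853) = +1·(412853/250011) since 250011 mod 4 = 3, 412853 mod 4 = 1; sign now +1
(412853/250011) = (162842/250011)   [reduce mod 250011]
162842 = 2^1·81421; (2/250011) = -1 since 250011 mod 8 = 3, so (162842/250011) = (-1)^1·(81421/250011); sign now -1
reciprocity: (81421/250011) = +1·(250011/81421) since 81421 mod 4 = 1, 250011 mod 4 = 3; sign now -1
(250011/81421) = (5748/81421)   [reduce mod 81421]
5748 = 2^2·1437; (2/81421) = -1 since 81421 mod 8 = 5, so (5748/81421) = (-1)^2·(1437/81421); sign now -1
reciprocity: (1437/81421) = +1·(81421/1437) since 1437 mod 4 = 1, 81421 mod 4 = 1; sign now -1
(81421/1437) = (949/1437)   [reduce mod 1437]
reciprocity: (949/1437) = +1·(1437/949) since 949 mod 4 = 1, 1437 mod 4 = 1; sign now -1
(1437/949) = (488/949)   [reduce mod 949]
488 = 2^3·61; (2/949) = -1 since 949 mod 8 = 5, so (488/949) = (-1)^3·(61/949); sign now +1
reciprocity: (61/949) = +1·(949/61) since 61 mod 4 = 1, 949 mod 4 = 1; sign now +1
(949/61) = (34/61)   [reduce mod 61]
34 = 2^1·17; (2/61) = -1 since 61 mod 8 = 5, so (34/61) = (-1)^1·(17/61); sign now -1
reciprocity: (17/61) = +1·(61/17) since 17 mod 4 = 1, 61 mod 4 = 1; sign now -1
(61/17) = (10/17)   [reduce mod 17]
10 = 2^1·5; (2/17) = +1 since 17 mod 8 = 1, so (10/17) = (+1)^1·(5/17); sign now -1
reciprocity: (5/17) = +1·(17/5) since 5 mod 4 = 1, 17 mod 4 = 1; sign now -1
(17/5) = (2/5)   [reduce mod 5]
2 = 2^1·1; (2/5) = -1 since 5 mod 8 = 5, so (2/5) = (-1)^1·(1/5); sign now +1
(1/5) = 1; final value = sign = +1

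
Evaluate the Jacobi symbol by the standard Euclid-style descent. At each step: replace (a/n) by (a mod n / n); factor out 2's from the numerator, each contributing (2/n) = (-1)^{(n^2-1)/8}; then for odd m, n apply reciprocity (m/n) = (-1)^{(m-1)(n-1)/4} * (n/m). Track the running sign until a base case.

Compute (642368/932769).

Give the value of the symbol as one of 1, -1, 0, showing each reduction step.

-1

642368 = 2^6·10037; (2/932769) = +1 since 932769 mod 8 = 1, so (642368/932769) = (+1)^6·(10037/932769); sign now +1
reciprocity: (10037/932769) = +1·(932769/10037) since 10037 mod 4 = 1, 932769 mod 4 = 1; sign now +1
(932769/10037) = (9365/10037)   [reduce mod 10037]
reciprocity: (9365/10037) = +1·(10037/9365) since 9365 mod 4 = 1, 10037 mod 4 = 1; sign now +1
(10037/9365) = (672/9365)   [reduce mod 9365]
672 = 2^5·21; (2/9365) = -1 since 9365 mod 8 = 5, so (672/9365) = (-1)^5·(21/9365); sign now -1
reciprocity: (21/9365) = +1·(9365/21) since 21 mod 4 = 1, 9365 mod 4 = 1; sign now -1
(9365/21) = (20/21)   [reduce mod 21]
20 = 2^2·5; (2/21) = -1 since 21 mod 8 = 5, so (20/21) = (-1)^2·(5/21); sign now -1
reciprocity: (5/21) = +1·(21/5) since 5 mod 4 = 1, 21 mod 4 = 1; sign now -1
(21/5) = (1/5)   [reduce mod 5]
(1/5) = 1; final value = sign = -1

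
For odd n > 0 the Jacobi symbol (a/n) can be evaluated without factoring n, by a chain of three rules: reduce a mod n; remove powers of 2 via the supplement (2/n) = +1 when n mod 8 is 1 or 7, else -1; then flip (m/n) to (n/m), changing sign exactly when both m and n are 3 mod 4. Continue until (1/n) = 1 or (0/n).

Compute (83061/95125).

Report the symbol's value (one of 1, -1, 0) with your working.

reciprocity: (83061/95125) = +1·(95125/83061) since 83061 mod 4 = 1, 95125 mod 4 = 1; sign now +1
(95125/83061) = (12064/83061)   [reduce mod 83061]
12064 = 2^5·377; (2/83061) = -1 since 83061 mod 8 = 5, so (12064/83061) = (-1)^5·(377/83061); sign now -1
reciprocity: (377/83061) = +1·(83061/377) since 377 mod 4 = 1, 83061 mod 4 = 1; sign now -1
(83061/377) = (121/377)   [reduce mod 377]
reciprocity: (121/377) = +1·(377/121) since 121 mod 4 = 1, 377 mod 4 = 1; sign now -1
(377/121) = (14/121)   [reduce mod 121]
14 = 2^1·7; (2/121) = +1 since 121 mod 8 = 1, so (14/121) = (+1)^1·(7/121); sign now -1
reciprocity: (7/121) = +1·(121/7) since 7 mod 4 = 3, 121 mod 4 = 1; sign now -1
(121/7) = (2/7)   [reduce mod 7]
2 = 2^1·1; (2/7) = +1 since 7 mod 8 = 7, so (2/7) = (+1)^1·(1/7); sign now -1
(1/7) = 1; final value = sign = -1

-1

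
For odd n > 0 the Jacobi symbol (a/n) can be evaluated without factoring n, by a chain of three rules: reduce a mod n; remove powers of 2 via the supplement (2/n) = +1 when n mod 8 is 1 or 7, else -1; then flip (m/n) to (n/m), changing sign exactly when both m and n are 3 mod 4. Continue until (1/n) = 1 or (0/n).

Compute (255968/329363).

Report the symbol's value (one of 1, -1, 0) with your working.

255968 = 2^5·7999; (2/329363) = -1 since 329363 mod 8 = 3, so (255968/329363) = (-1)^5·(7999/329363); sign now -1
reciprocity: (7999/329363) = -1·(329363/7999) since 7999 mod 4 = 3, 329363 mod 4 = 3; sign now +1
(329363/7999) = (1404/7999)   [reduce mod 7999]
1404 = 2^2·351; (2/7999) = +1 since 7999 mod 8 = 7, so (1404/7999) = (+1)^2·(351/7999); sign now +1
reciprocity: (351/7999) = -1·(7999/351) since 351 mod 4 = 3, 7999 mod 4 = 3; sign now -1
(7999/351) = (277/351)   [reduce mod 351]
reciprocity: (277/351) = +1·(351/277) since 277 mod 4 = 1, 351 mod 4 = 3; sign now -1
(351/277) = (74/277)   [reduce mod 277]
74 = 2^1·37; (2/277) = -1 since 277 mod 8 = 5, so (74/277) = (-1)^1·(37/277); sign now +1
reciprocity: (37/277) = +1·(277/37) since 37 mod 4 = 1, 277 mod 4 = 1; sign now +1
(277/37) = (18/37)   [reduce mod 37]
18 = 2^1·9; (2/37) = -1 since 37 mod 8 = 5, so (18/37) = (-1)^1·(9/37); sign now -1
reciprocity: (9/37) = +1·(37/9) since 9 mod 4 = 1, 37 mod 4 = 1; sign now -1
(37/9) = (1/9)   [reduce mod 9]
(1/9) = 1; final value = sign = -1

-1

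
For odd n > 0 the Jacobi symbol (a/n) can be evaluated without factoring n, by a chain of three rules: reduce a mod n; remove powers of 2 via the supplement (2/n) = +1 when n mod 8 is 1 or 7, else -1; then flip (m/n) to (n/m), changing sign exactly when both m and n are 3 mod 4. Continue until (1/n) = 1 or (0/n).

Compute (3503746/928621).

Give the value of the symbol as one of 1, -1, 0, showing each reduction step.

-1

(3503746/928621): 3503746 mod 928621 = 717883, so (3503746/928621) = (717883/928621)
flip (717883/928621) -> (928621/717883): both odd, 717883 mod 4 = 3, 928621 mod 4 = 1, so the flip contributes +1; sign now +1
(928621/717883): 928621 mod 717883 = 210738, so (928621/717883) = (210738/717883)
factor out 2^1: 210738 = 2^1·105369; with 717883 mod 8 = 3, (2/717883) = -1; sign now -1; continue with (105369/717883)
flip (105369/717883) -> (717883/105369): both odd, 105369 mod 4 = 1, 717883 mod 4 = 3, so the flip contributes +1; sign now -1
(717883/105369): 717883 mod 105369 = 85669, so (717883/105369) = (85669/105369)
flip (85669/105369) -> (105369/85669): both odd, 85669 mod 4 = 1, 105369 mod 4 = 1, so the flip contributes +1; sign now -1
(105369/85669): 105369 mod 85669 = 19700, so (105369/85669) = (19700/85669)
factor out 2^2: 19700 = 2^2·4925; with 85669 mod 8 = 5, (2/85669) = -1; sign now -1; continue with (4925/85669)
flip (4925/85669) -> (85669/4925): both odd, 4925 mod 4 = 1, 85669 mod 4 = 1, so the flip contributes +1; sign now -1
(85669/4925): 85669 mod 4925 = 1944, so (85669/4925) = (1944/4925)
factor out 2^3: 1944 = 2^3·243; with 4925 mod 8 = 5, (2/4925) = -1; sign now +1; continue with (243/4925)
flip (243/4925) -> (4925/243): both odd, 243 mod 4 = 3, 4925 mod 4 = 1, so the flip contributes +1; sign now +1
(4925/243): 4925 mod 243 = 65, so (4925/243) = (65/243)
flip (65/243) -> (243/65): both odd, 65 mod 4 = 1, 243 mod 4 = 3, so the flip contributes +1; sign now +1
(243/65): 243 mod 65 = 48, so (243/65) = (48/65)
factor out 2^4: 48 = 2^4·3; with 65 mod 8 = 1, (2/65) = +1; sign now +1; continue with (3/65)
flip (3/65) -> (65/3): both odd, 3 mod 4 = 3, 65 mod 4 = 1, so the flip contributes +1; sign now +1
(65/3): 65 mod 3 = 2, so (65/3) = (2/3)
factor out 2^1: 2 = 2^1·1; with 3 mod 8 = 3, (2/3) = -1; sign now -1; continue with (1/3)
reached (1/3) = 1, so the symbol is -1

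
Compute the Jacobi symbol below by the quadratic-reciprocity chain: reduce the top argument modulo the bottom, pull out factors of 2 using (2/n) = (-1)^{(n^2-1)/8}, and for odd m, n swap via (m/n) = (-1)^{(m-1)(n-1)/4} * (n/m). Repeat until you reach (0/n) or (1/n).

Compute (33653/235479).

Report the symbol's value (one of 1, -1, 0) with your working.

1

reciprocity: (33653/235479) = +1·(235479/33653) since 33653 mod 4 = 1, 235479 mod 4 = 3; sign now +1
(235479/33653) = (33561/33653)   [reduce mod 33653]
reciprocity: (33561/33653) = +1·(33653/33561) since 33561 mod 4 = 1, 33653 mod 4 = 1; sign now +1
(33653/33561) = (92/33561)   [reduce mod 33561]
92 = 2^2·23; (2/33561) = +1 since 33561 mod 8 = 1, so (92/33561) = (+1)^2·(23/33561); sign now +1
reciprocity: (23/33561) = +1·(33561/23) since 23 mod 4 = 3, 33561 mod 4 = 1; sign now +1
(33561/23) = (4/23)   [reduce mod 23]
4 = 2^2·1; (2/23) = +1 since 23 mod 8 = 7, so (4/23) = (+1)^2·(1/23); sign now +1
(1/23) = 1; final value = sign = +1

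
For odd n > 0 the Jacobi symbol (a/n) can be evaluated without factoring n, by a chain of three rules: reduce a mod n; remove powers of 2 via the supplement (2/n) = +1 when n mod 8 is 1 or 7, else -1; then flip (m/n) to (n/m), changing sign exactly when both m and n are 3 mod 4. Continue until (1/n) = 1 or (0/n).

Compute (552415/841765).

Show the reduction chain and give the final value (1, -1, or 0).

0

flip (552415/841765) -> (841765/552415): both odd, 552415 mod 4 = 3, 841765 mod 4 = 1, so the flip contributes +1; sign now +1
(841765/552415): 841765 mod 552415 = 289350, so (841765/552415) = (289350/552415)
factor out 2^1: 289350 = 2^1·144675; with 552415 mod 8 = 7, (2/552415) = +1; sign now +1; continue with (144675/552415)
flip (144675/552415) -> (552415/144675): both odd, 144675 mod 4 = 3, 552415 mod 4 = 3, so the flip contributes -1; sign now -1
(552415/144675): 552415 mod 144675 = 118390, so (552415/144675) = (118390/144675)
factor out 2^1: 118390 = 2^1·59195; with 144675 mod 8 = 3, (2/144675) = -1; sign now +1; continue with (59195/144675)
flip (59195/144675) -> (144675/59195): both odd, 59195 mod 4 = 3, 144675 mod 4 = 3, so the flip contributes -1; sign now -1
(144675/59195): 144675 mod 59195 = 26285, so (144675/59195) = (26285/59195)
flip (26285/59195) -> (59195/26285): both odd, 26285 mod 4 = 1, 59195 mod 4 = 3, so the flip contributes +1; sign now -1
(59195/26285): 59195 mod 26285 = 6625, so (59195/26285) = (6625/26285)
flip (6625/26285) -> (26285/6625): both odd, 6625 mod 4 = 1, 26285 mod 4 = 1, so the flip contributes +1; sign now -1
(26285/6625): 26285 mod 6625 = 6410, so (26285/6625) = (6410/6625)
factor out 2^1: 6410 = 2^1·3205; with 6625 mod 8 = 1, (2/6625) = +1; sign now -1; continue with (3205/6625)
flip (3205/6625) -> (6625/3205): both odd, 3205 mod 4 = 1, 6625 mod 4 = 1, so the flip contributes +1; sign now -1
(6625/3205): 6625 mod 3205 = 215, so (6625/3205) = (215/3205)
flip (215/3205) -> (3205/215): both odd, 215 mod 4 = 3, 3205 mod 4 = 1, so the flip contributes +1; sign now -1
(3205/215): 3205 mod 215 = 195, so (3205/215) = (195/215)
flip (195/215) -> (215/195): both odd, 195 mod 4 = 3, 215 mod 4 = 3, so the flip contributes -1; sign now +1
(215/195): 215 mod 195 = 20, so (215/195) = (20/195)
factor out 2^2: 20 = 2^2·5; with 195 mod 8 = 3, (2/195) = -1; sign now +1; continue with (5/195)
flip (5/195) -> (195/5): both odd, 5 mod 4 = 1, 195 mod 4 = 3, so the flip contributes +1; sign now +1
(195/5): 195 mod 5 = 0, so (195/5) = (0/5)
reached (0/5); gcd(a, n) > 1, so (0/5) = 0 and the symbol is 0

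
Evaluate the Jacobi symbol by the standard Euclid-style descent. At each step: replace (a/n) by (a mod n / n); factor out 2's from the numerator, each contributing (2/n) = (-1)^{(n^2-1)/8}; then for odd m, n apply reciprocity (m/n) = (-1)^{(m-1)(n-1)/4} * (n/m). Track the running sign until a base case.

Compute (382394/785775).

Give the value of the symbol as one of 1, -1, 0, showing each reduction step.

1

382394 = 2^1·191197; (2/785775) = +1 since 785775 mod 8 = 7, so (382394/785775) = (+1)^1·(191197/785775); sign now +1
reciprocity: (191197/785775) = +1·(785775/191197) since 191197 mod 4 = 1, 785775 mod 4 = 3; sign now +1
(785775/191197) = (20987/191197)   [reduce mod 191197]
reciprocity: (20987/191197) = +1·(191197/20987) since 20987 mod 4 = 3, 191197 mod 4 = 1; sign now +1
(191197/20987) = (2314/20987)   [reduce mod 20987]
2314 = 2^1·1157; (2/20987) = -1 since 20987 mod 8 = 3, so (2314/20987) = (-1)^1·(1157/20987); sign now -1
reciprocity: (1157/20987) = +1·(20987/1157) since 1157 mod 4 = 1, 20987 mod 4 = 3; sign now -1
(20987/1157) = (161/1157)   [reduce mod 1157]
reciprocity: (161/1157) = +1·(1157/161) since 161 mod 4 = 1, 1157 mod 4 = 1; sign now -1
(1157/161) = (30/161)   [reduce mod 161]
30 = 2^1·15; (2/161) = +1 since 161 mod 8 = 1, so (30/161) = (+1)^1·(15/161); sign now -1
reciprocity: (15/161) = +1·(161/15) since 15 mod 4 = 3, 161 mod 4 = 1; sign now -1
(161/15) = (11/15)   [reduce mod 15]
reciprocity: (11/15) = -1·(15/11) since 11 mod 4 = 3, 15 mod 4 = 3; sign now +1
(15/11) = (4/11)   [reduce mod 11]
4 = 2^2·1; (2/11) = -1 since 11 mod 8 = 3, so (4/11) = (-1)^2·(1/11); sign now +1
(1/11) = 1; final value = sign = +1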